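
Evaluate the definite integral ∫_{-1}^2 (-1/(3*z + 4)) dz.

-log(10)/3

An antiderivative is F(z) = -log(3*z + 4)/3.
Then F(2) - F(-1) = (-log(10)/3) - (0) = -log(10)/3.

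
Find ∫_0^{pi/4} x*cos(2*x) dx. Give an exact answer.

Integrate by parts once (u = x, dv = cos(2*x) dx).
An antiderivative is F(x) = x*sin(2*x)/2 + cos(2*x)/4.
Then F(pi/4) - F(0) = (pi/8) - (1/4) = -1/4 + pi/8.

-1/4 + pi/8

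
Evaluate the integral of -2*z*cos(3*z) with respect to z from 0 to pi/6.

Integrate by parts once (u = z, dv = -2*cos(3*z) dz).
An antiderivative is F(z) = -2*z*sin(3*z)/3 - 2*cos(3*z)/9.
Then F(pi/6) - F(0) = (-pi/9) - (-2/9) = 2/9 - pi/9.

2/9 - pi/9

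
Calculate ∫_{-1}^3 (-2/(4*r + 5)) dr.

An antiderivative is F(r) = -log(4*r + 5)/2.
Then F(3) - F(-1) = (-log(17)/2) - (0) = -log(17)/2.

-log(17)/2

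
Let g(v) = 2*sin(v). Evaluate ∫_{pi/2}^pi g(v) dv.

An antiderivative is F(v) = -2*cos(v).
Then F(pi) - F(pi/2) = (2) - (0) = 2.

2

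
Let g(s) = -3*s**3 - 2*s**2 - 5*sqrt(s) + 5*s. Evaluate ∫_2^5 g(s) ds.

-1929/4 - 50*sqrt(5)/3 + 20*sqrt(2)/3

By the power rule, an antiderivative is F(s) = -3*s**4/4 - 10*s**(3/2)/3 - 2*s**3/3 + 5*s**2/2.
Then F(5) - F(2) = (-5875/12 - 50*sqrt(5)/3) - (-20*sqrt(2)/3 - 22/3) = -1929/4 - 50*sqrt(5)/3 + 20*sqrt(2)/3.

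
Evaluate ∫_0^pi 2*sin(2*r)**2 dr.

pi

Use the identity sin^2(2*r) = (1 - cos(4*r))/2.
An antiderivative is F(r) = r - sin(4*r)/4.
Then F(pi) - F(0) = (pi) - (0) = pi.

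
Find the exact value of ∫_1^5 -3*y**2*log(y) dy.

Integrate by parts once (u = ln y, dv = -3*y**2 dy).
An antiderivative is F(y) = -y**3*(3*log(y) - 1)/3.
Then F(5) - F(1) = (125/3 - 125*log(5)) - (1/3) = 124/3 - 125*log(5).

124/3 - 125*log(5)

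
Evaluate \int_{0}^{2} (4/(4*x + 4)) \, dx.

log(3)

Let u = 4*x + 4, so du = 4 dx. When x = 0, u = 4; when x = 2, u = 12.
The integral becomes ∫ 1/u du from 4 to 12, with antiderivative log(u).
Back in x: F(x) = log(4*x + 4).
Then F(2) - F(0) = (log(12)) - (log(4)) = log(3).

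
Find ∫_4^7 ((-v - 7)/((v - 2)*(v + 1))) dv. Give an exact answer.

Factor the denominator: v**2 - v - 2 = (v + 1)(v - 2).
Partial fractions: (-v - 7)/((v - 2)*(v + 1)) = 2/(v + 1) - 3/(v - 2).
An antiderivative is F(v) = -3*log(v - 2) + 2*log(v + 1).
Then F(7) - F(4) = (-3*log(5) + 6*log(2)) - (log(25/8)) = -5*log(5) + 9*log(2).

-5*log(5) + 9*log(2)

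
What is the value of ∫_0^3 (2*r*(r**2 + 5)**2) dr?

Let u = r**2 + 5, so du = 2*r dr. When r = 0, u = 5; when r = 3, u = 14.
The integral becomes ∫ u**2 du from 5 to 14, with antiderivative u**3/3.
Back in r: F(r) = (r**2 + 5)**3/3.
Then F(3) - F(0) = (2744/3) - (125/3) = 873.

873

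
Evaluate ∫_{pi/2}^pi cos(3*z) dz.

An antiderivative is F(z) = sin(3*z)/3.
Then F(pi) - F(pi/2) = (0) - (-1/3) = 1/3.

1/3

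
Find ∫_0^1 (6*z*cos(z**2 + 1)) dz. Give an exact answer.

-3*sin(1) + 3*sin(2)

Let u = z**2 + 1, so du = 2*z dz. When z = 0, u = 1; when z = 1, u = 2.
The integral becomes 3·∫ cos(u) du from 1 to 2, with antiderivative 3*sin(u).
Back in z: F(z) = 3*sin(z**2 + 1).
Then F(1) - F(0) = (3*sin(2)) - (3*sin(1)) = -3*sin(1) + 3*sin(2).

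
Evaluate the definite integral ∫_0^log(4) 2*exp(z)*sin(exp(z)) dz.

Let u = exp(z), so du = exp(z) dz. When z = 0, u = 1; when z = log(4), u = 4.
The integral becomes 2·∫ sin(u) du from 1 to 4, with antiderivative -2*cos(u).
Back in z: F(z) = -2*cos(exp(z)).
Then F(log(4)) - F(0) = (-2*cos(4)) - (-2*cos(1)) = 2*cos(1) - 2*cos(4).

2*cos(1) - 2*cos(4)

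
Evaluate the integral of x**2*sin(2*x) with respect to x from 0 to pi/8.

Integrate by parts twice (u = x^2, dv = sin(2*x) dx).
An antiderivative is F(x) = -x**2*cos(2*x)/2 + x*sin(2*x)/2 + cos(2*x)/4.
Then F(pi/8) - F(0) = (sqrt(2)*(-pi**2 + 8*pi + 32)/256) - (1/4) = -1/4 - sqrt(2)*pi**2/256 + sqrt(2)*pi/32 + sqrt(2)/8.

-1/4 - sqrt(2)*pi**2/256 + sqrt(2)*pi/32 + sqrt(2)/8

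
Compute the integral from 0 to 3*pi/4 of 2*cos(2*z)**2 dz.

3*pi/4

Use the identity cos^2(2*z) = (1 + cos(4*z))/2.
An antiderivative is F(z) = z + sin(4*z)/4.
Then F(3*pi/4) - F(0) = (3*pi/4) - (0) = 3*pi/4.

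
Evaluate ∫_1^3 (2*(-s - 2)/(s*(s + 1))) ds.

Factor the denominator: s**2 + s = (s + 1)s.
Partial fractions: 2*(-s - 2)/(s*(s + 1)) = 2/(s + 1) - 4/s.
An antiderivative is F(s) = -4*log(s) + 2*log(s + 1).
Then F(3) - F(1) = (log(16/81)) - (log(4)) = log(4/81).

log(4/81)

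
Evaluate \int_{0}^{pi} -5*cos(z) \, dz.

0

An antiderivative is F(z) = -5*sin(z).
Then F(pi) - F(0) = (0) - (0) = 0.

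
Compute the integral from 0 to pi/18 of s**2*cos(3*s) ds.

-1/27 + pi**2/1944 + sqrt(3)*pi/162

Integrate by parts twice (u = s^2, dv = cos(3*s) ds).
An antiderivative is F(s) = s**2*sin(3*s)/3 + 2*s*cos(3*s)/9 - 2*sin(3*s)/27.
Then F(pi/18) - F(0) = (-1/27 + pi**2/1944 + sqrt(3)*pi/162) - (0) = -1/27 + pi**2/1944 + sqrt(3)*pi/162.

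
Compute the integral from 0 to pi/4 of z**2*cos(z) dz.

Integrate by parts twice (u = z^2, dv = cos(z) dz).
An antiderivative is F(z) = z**2*sin(z) + 2*z*cos(z) - 2*sin(z).
Then F(pi/4) - F(0) = (sqrt(2)*(-32 + pi**2 + 8*pi)/32) - (0) = sqrt(2)*(-32 + pi**2 + 8*pi)/32.

sqrt(2)*(-32 + pi**2 + 8*pi)/32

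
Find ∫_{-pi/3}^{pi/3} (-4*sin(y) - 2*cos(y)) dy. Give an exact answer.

An antiderivative is F(y) = -2*sin(y) + 4*cos(y).
Then F(pi/3) - F(-pi/3) = (2 - sqrt(3)) - (sqrt(3) + 2) = -2*sqrt(3).

-2*sqrt(3)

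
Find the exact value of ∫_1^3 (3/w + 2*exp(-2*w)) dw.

-exp(-6) + exp(-2) + 3*log(3)

An antiderivative is F(w) = 3*log(w) - exp(-2*w).
Then F(3) - F(1) = (-exp(-6) + 3*log(3)) - (-exp(-2)) = -exp(-6) + exp(-2) + 3*log(3).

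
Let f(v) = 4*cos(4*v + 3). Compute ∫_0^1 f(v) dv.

-sin(3) + sin(7)

Let u = 4*v + 3, so du = 4 dv. When v = 0, u = 3; when v = 1, u = 7.
The integral becomes ∫ cos(u) du from 3 to 7, with antiderivative sin(u).
Back in v: F(v) = sin(4*v + 3).
Then F(1) - F(0) = (sin(7)) - (sin(3)) = -sin(3) + sin(7).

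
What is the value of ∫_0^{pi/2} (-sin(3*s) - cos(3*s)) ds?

0

An antiderivative is F(s) = -sin(3*s)/3 + cos(3*s)/3.
Then F(pi/2) - F(0) = (1/3) - (1/3) = 0.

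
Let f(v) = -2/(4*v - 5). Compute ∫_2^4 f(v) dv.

An antiderivative is F(v) = -log(4*v - 5)/2.
Then F(4) - F(2) = (-log(11)/2) - (-log(3)/2) = -log(11)/2 + log(3)/2.

-log(11)/2 + log(3)/2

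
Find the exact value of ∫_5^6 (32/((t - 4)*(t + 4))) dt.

Factor the denominator: t**2 - 16 = (t + 4)(t - 4).
Partial fractions: 32/((t - 4)*(t + 4)) = -4/(t + 4) + 4/(t - 4).
An antiderivative is F(t) = 4*log(t - 4) - 4*log(t + 4).
Then F(6) - F(5) = (-4*log(5)) - (-8*log(3)) = -4*log(5) + 8*log(3).

-4*log(5) + 8*log(3)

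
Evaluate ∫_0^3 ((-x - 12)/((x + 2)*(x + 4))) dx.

Factor the denominator: x**2 + 6*x + 8 = (x + 4)(x + 2).
Partial fractions: (-x - 12)/((x + 2)*(x + 4)) = 4/(x + 4) - 5/(x + 2).
An antiderivative is F(x) = -5*log(x + 2) + 4*log(x + 4).
Then F(3) - F(0) = (-5*log(5) + 4*log(7)) - (log(8)) = -5*log(5) - 3*log(2) + 4*log(7).

-5*log(5) - 3*log(2) + 4*log(7)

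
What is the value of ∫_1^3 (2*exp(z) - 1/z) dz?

-2*exp(1) - log(3) + 2*exp(3)

An antiderivative is F(z) = 2*exp(z) - log(z).
Then F(3) - F(1) = (-log(3) + 2*exp(3)) - (2*exp(1)) = -2*exp(1) - log(3) + 2*exp(3).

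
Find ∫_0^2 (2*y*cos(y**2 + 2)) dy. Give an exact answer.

-sin(2) + sin(6)

Let u = y**2 + 2, so du = 2*y dy. When y = 0, u = 2; when y = 2, u = 6.
The integral becomes ∫ cos(u) du from 2 to 6, with antiderivative sin(u).
Back in y: F(y) = sin(y**2 + 2).
Then F(2) - F(0) = (sin(6)) - (sin(2)) = -sin(2) + sin(6).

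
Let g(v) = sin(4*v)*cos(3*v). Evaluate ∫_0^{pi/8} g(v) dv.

Use the identity sin(4*v)cos(3*v) = [sin(7*v) + sin(v)]/2.
An antiderivative is F(v) = -cos(v)/2 - cos(7*v)/14.
Then F(pi/8) - F(0) = (-3*sqrt(sqrt(2) + 2)/14) - (-4/7) = 4/7 - 3*sqrt(sqrt(2) + 2)/14.

4/7 - 3*sqrt(sqrt(2) + 2)/14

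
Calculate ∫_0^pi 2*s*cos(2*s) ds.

Integrate by parts once (u = s, dv = 2*cos(2*s) ds).
An antiderivative is F(s) = s*sin(2*s) + cos(2*s)/2.
Then F(pi) - F(0) = (1/2) - (1/2) = 0.

0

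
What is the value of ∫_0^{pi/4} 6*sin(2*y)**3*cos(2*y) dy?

Let u = sin(2*y), so du = 2*cos(2*y) dy. When y = 0, u = 0; when y = pi/4, u = 1.
The integral becomes 3·∫ u**3 du from 0 to 1, with antiderivative 3*u**4/4.
Back in y: F(y) = 3*sin(2*y)**4/4.
Then F(pi/4) - F(0) = (3/4) - (0) = 3/4.

3/4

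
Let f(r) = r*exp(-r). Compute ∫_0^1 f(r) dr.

1 - 2*exp(-1)

Integrate by parts once (u = r, dv = exp(-r) dr).
An antiderivative is F(r) = (-r - 1)*exp(-r).
Then F(1) - F(0) = (-2*exp(-1)) - (-1) = 1 - 2*exp(-1).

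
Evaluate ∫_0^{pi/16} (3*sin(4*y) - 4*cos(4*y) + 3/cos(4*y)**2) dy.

3/2 - 7*sqrt(2)/8

An antiderivative is F(y) = -sin(4*y) - 3*cos(4*y)/4 + 3*tan(4*y)/4.
Then F(pi/16) - F(0) = (3/4 - 7*sqrt(2)/8) - (-3/4) = 3/2 - 7*sqrt(2)/8.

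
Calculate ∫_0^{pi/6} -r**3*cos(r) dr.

Integrate by parts 3 times (u = r^3, dv = -cos(r) dr).
An antiderivative is F(r) = -r**3*sin(r) - 3*r**2*cos(r) + 6*r*sin(r) + 6*cos(r).
Then F(pi/6) - F(0) = (-sqrt(3)*pi**2/24 - pi**3/432 + pi/2 + 3*sqrt(3)) - (6) = -6 - sqrt(3)*pi**2/24 - pi**3/432 + pi/2 + 3*sqrt(3).

-6 - sqrt(3)*pi**2/24 - pi**3/432 + pi/2 + 3*sqrt(3)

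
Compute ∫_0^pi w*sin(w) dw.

Integrate by parts once (u = w, dv = sin(w) dw).
An antiderivative is F(w) = -w*cos(w) + sin(w).
Then F(pi) - F(0) = (pi) - (0) = pi.

pi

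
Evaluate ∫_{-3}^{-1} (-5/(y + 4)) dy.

An antiderivative is F(y) = -5*log(y + 4).
Then F(-1) - F(-3) = (-5*log(3)) - (0) = -5*log(3).

-5*log(3)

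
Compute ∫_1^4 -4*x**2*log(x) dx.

Integrate by parts once (u = ln x, dv = -4*x**2 dx).
An antiderivative is F(x) = -4*x**3*(3*log(x) - 1)/9.
Then F(4) - F(1) = (256/9 - 512*log(2)/3) - (4/9) = 28 - 512*log(2)/3.

28 - 512*log(2)/3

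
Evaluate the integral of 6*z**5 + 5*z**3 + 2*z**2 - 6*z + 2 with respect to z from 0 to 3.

By the power rule, an antiderivative is F(z) = z**6 + 5*z**4/4 + 2*z**3/3 - 3*z**2 + 2*z.
Then F(3) - F(0) = (3309/4) - (0) = 3309/4.

3309/4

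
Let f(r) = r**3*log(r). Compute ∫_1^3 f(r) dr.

Integrate by parts once (u = ln r, dv = r**3 dr).
An antiderivative is F(r) = r**4*(4*log(r) - 1)/16.
Then F(3) - F(1) = (-81/16 + 81*log(3)/4) - (-1/16) = -5 + 81*log(3)/4.

-5 + 81*log(3)/4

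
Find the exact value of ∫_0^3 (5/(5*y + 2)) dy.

log(17/2)

Let u = 5*y + 2, so du = 5 dy. When y = 0, u = 2; when y = 3, u = 17.
The integral becomes ∫ 1/u du from 2 to 17, with antiderivative log(u).
Back in y: F(y) = log(5*y + 2).
Then F(3) - F(0) = (log(17)) - (log(2)) = log(17/2).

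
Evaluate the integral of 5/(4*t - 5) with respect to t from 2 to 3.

An antiderivative is F(t) = 5*log(4*t - 5)/4.
Then F(3) - F(2) = (5*log(7)/4) - (5*log(3)/4) = -5*log(3)/4 + 5*log(7)/4.

-5*log(3)/4 + 5*log(7)/4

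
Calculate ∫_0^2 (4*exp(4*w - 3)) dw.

Let u = 4*w - 3, so du = 4 dw. When w = 0, u = -3; when w = 2, u = 5.
The integral becomes ∫ exp(u) du from -3 to 5, with antiderivative exp(u).
Back in w: F(w) = exp(4*w - 3).
Then F(2) - F(0) = (exp(5)) - (exp(-3)) = -(1 - exp(8))*exp(-3).

-(1 - exp(8))*exp(-3)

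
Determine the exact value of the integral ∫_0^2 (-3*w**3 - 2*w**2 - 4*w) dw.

-76/3

By the power rule, an antiderivative is F(w) = -3*w**4/4 - 2*w**3/3 - 2*w**2.
Then F(2) - F(0) = (-76/3) - (0) = -76/3.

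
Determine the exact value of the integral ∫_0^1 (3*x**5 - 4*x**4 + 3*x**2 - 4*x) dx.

By the power rule, an antiderivative is F(x) = x**6/2 - 4*x**5/5 + x**3 - 2*x**2.
Then F(1) - F(0) = (-13/10) - (0) = -13/10.

-13/10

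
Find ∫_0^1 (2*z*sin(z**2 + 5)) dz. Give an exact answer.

Let u = z**2 + 5, so du = 2*z dz. When z = 0, u = 5; when z = 1, u = 6.
The integral becomes ∫ sin(u) du from 5 to 6, with antiderivative -cos(u).
Back in z: F(z) = -cos(z**2 + 5).
Then F(1) - F(0) = (-cos(6)) - (-cos(5)) = -cos(6) + cos(5).

-cos(6) + cos(5)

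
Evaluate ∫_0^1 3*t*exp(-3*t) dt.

Integrate by parts once (u = t, dv = 3*exp(-3*t) dt).
An antiderivative is F(t) = (-3*t - 1)*exp(-3*t)/3.
Then F(1) - F(0) = (-4*exp(-3)/3) - (-1/3) = (-4 + exp(3))*exp(-3)/3.

(-4 + exp(3))*exp(-3)/3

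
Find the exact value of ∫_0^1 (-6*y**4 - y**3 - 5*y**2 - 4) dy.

-427/60

By the power rule, an antiderivative is F(y) = -6*y**5/5 - y**4/4 - 5*y**3/3 - 4*y.
Then F(1) - F(0) = (-427/60) - (0) = -427/60.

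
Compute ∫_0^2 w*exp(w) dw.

1 + exp(2)

Integrate by parts once (u = w, dv = exp(w) dw).
An antiderivative is F(w) = (w - 1)*exp(w).
Then F(2) - F(0) = (exp(2)) - (-1) = 1 + exp(2).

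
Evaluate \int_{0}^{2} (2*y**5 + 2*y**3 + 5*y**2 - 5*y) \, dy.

98/3

By the power rule, an antiderivative is F(y) = y**6/3 + y**4/2 + 5*y**3/3 - 5*y**2/2.
Then F(2) - F(0) = (98/3) - (0) = 98/3.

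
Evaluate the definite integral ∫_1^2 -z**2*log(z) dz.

Integrate by parts once (u = ln z, dv = -z**2 dz).
An antiderivative is F(z) = -z**3*(3*log(z) - 1)/9.
Then F(2) - F(1) = (8/9 - 8*log(2)/3) - (1/9) = 7/9 - 8*log(2)/3.

7/9 - 8*log(2)/3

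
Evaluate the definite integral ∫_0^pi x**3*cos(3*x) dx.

4/27 - pi**2/3

Integrate by parts 3 times (u = x^3, dv = cos(3*x) dx).
An antiderivative is F(x) = x**3*sin(3*x)/3 + x**2*cos(3*x)/3 - 2*x*sin(3*x)/9 - 2*cos(3*x)/27.
Then F(pi) - F(0) = (2/27 - pi**2/3) - (-2/27) = 4/27 - pi**2/3.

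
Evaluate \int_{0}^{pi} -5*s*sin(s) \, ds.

-5*pi

Integrate by parts once (u = s, dv = -5*sin(s) ds).
An antiderivative is F(s) = 5*s*cos(s) - 5*sin(s).
Then F(pi) - F(0) = (-5*pi) - (0) = -5*pi.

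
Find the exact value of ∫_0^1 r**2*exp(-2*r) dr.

Integrate by parts twice (u = r^2, dv = exp(-2*r) dr).
An antiderivative is F(r) = (-2*r**2 - 2*r - 1)*exp(-2*r)/4.
Then F(1) - F(0) = (-5*exp(-2)/4) - (-1/4) = (-5 + exp(2))*exp(-2)/4.

(-5 + exp(2))*exp(-2)/4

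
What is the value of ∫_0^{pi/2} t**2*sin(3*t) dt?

-pi/9 - 2/27

Integrate by parts twice (u = t^2, dv = sin(3*t) dt).
An antiderivative is F(t) = -t**2*cos(3*t)/3 + 2*t*sin(3*t)/9 + 2*cos(3*t)/27.
Then F(pi/2) - F(0) = (-pi/9) - (2/27) = -pi/9 - 2/27.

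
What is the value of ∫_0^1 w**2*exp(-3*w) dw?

Integrate by parts twice (u = w^2, dv = exp(-3*w) dw).
An antiderivative is F(w) = (-9*w**2 - 6*w - 2)*exp(-3*w)/27.
Then F(1) - F(0) = (-17*exp(-3)/27) - (-2/27) = 2/27 - 17*exp(-3)/27.

2/27 - 17*exp(-3)/27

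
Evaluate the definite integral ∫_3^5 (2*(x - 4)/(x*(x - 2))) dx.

-6*log(3) + 4*log(5)

Factor the denominator: x**2 - 2*x = x(x - 2).
Partial fractions: 2*(x - 4)/(x*(x - 2)) = 4/x - 2/(x - 2).
An antiderivative is F(x) = 4*log(x) - 2*log(x - 2).
Then F(5) - F(3) = (-2*log(3) + 4*log(5)) - (log(81)) = -6*log(3) + 4*log(5).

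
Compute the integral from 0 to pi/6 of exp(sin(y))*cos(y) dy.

Let u = sin(y), so du = cos(y) dy. When y = 0, u = 0; when y = pi/6, u = 1/2.
The integral becomes ∫ exp(u) du from 0 to 1/2, with antiderivative exp(u).
Back in y: F(y) = exp(sin(y)).
Then F(pi/6) - F(0) = (exp(1/2)) - (1) = -1 + exp(1/2).

-1 + exp(1/2)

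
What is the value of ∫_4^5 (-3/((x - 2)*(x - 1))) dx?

-6*log(3) + 9*log(2)

Factor the denominator: x**2 - 3*x + 2 = (x - 1)(x - 2).
Partial fractions: -3/((x - 2)*(x - 1)) = 3/(x - 1) - 3/(x - 2).
An antiderivative is F(x) = -3*log(x - 2) + 3*log(x - 1).
Then F(5) - F(4) = (log(64/27)) - (log(27/8)) = -6*log(3) + 9*log(2).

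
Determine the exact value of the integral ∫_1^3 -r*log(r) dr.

2 - 9*log(3)/2

Integrate by parts once (u = ln r, dv = -r dr).
An antiderivative is F(r) = -r**2*(2*log(r) - 1)/4.
Then F(3) - F(1) = (9/4 - 9*log(3)/2) - (1/4) = 2 - 9*log(3)/2.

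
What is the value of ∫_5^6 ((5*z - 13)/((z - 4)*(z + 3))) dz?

-11*log(2) + 8*log(3)

Factor the denominator: z**2 - z - 12 = (z + 3)(z - 4).
Partial fractions: (5*z - 13)/((z - 4)*(z + 3)) = 4/(z + 3) + 1/(z - 4).
An antiderivative is F(z) = log(z - 4) + 4*log(z + 3).
Then F(6) - F(5) = (log(2) + 8*log(3)) - (12*log(2)) = -11*log(2) + 8*log(3).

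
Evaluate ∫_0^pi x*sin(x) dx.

pi

Integrate by parts once (u = x, dv = sin(x) dx).
An antiderivative is F(x) = -x*cos(x) + sin(x).
Then F(pi) - F(0) = (pi) - (0) = pi.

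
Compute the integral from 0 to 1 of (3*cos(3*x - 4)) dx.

-sin(1) + sin(4)

Let u = 3*x - 4, so du = 3 dx. When x = 0, u = -4; when x = 1, u = -1.
The integral becomes ∫ cos(u) du from -4 to -1, with antiderivative sin(u).
Back in x: F(x) = sin(3*x - 4).
Then F(1) - F(0) = (-sin(1)) - (-sin(4)) = -sin(1) + sin(4).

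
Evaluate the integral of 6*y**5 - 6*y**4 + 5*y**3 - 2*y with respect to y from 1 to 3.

By the power rule, an antiderivative is F(y) = y**6 - 6*y**5/5 + 5*y**4/4 - y**2.
Then F(3) - F(1) = (10593/20) - (1/20) = 2648/5.

2648/5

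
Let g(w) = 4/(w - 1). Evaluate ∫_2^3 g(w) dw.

An antiderivative is F(w) = 4*log(w - 1).
Then F(3) - F(2) = (log(16)) - (0) = log(16).

log(16)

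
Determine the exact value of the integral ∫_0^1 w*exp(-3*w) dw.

(-4 + exp(3))*exp(-3)/9

Integrate by parts once (u = w, dv = exp(-3*w) dw).
An antiderivative is F(w) = (-3*w - 1)*exp(-3*w)/9.
Then F(1) - F(0) = (-4*exp(-3)/9) - (-1/9) = (-4 + exp(3))*exp(-3)/9.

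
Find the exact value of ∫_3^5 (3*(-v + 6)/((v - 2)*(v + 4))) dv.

-8*log(3) + 5*log(7)

Factor the denominator: v**2 + 2*v - 8 = (v + 4)(v - 2).
Partial fractions: 3*(-v + 6)/((v - 2)*(v + 4)) = -5/(v + 4) + 2/(v - 2).
An antiderivative is F(v) = 2*log(v - 2) - 5*log(v + 4).
Then F(5) - F(3) = (-8*log(3)) - (-5*log(7)) = -8*log(3) + 5*log(7).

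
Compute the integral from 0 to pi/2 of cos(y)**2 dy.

Use the identity cos^2(y) = (1 + cos(2*y))/2.
An antiderivative is F(y) = y/2 + sin(2*y)/4.
Then F(pi/2) - F(0) = (pi/4) - (0) = pi/4.

pi/4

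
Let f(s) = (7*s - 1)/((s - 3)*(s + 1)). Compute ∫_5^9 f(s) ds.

2*log(5) + 3*log(3)

Factor the denominator: s**2 - 2*s - 3 = (s + 1)(s - 3).
Partial fractions: (7*s - 1)/((s - 3)*(s + 1)) = 2/(s + 1) + 5/(s - 3).
An antiderivative is F(s) = 5*log(s - 3) + 2*log(s + 1).
Then F(9) - F(5) = (2*log(5) + 7*log(2) + 5*log(3)) - (2*log(3) + 7*log(2)) = 2*log(5) + 3*log(3).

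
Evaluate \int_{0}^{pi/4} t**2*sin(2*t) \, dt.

Integrate by parts twice (u = t^2, dv = sin(2*t) dt).
An antiderivative is F(t) = -t**2*cos(2*t)/2 + t*sin(2*t)/2 + cos(2*t)/4.
Then F(pi/4) - F(0) = (pi/8) - (1/4) = -1/4 + pi/8.

-1/4 + pi/8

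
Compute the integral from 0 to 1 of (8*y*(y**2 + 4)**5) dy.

7686

Let u = y**2 + 4, so du = 2*y dy. When y = 0, u = 4; when y = 1, u = 5.
The integral becomes 4·∫ u**5 du from 4 to 5, with antiderivative 2*u**6/3.
Back in y: F(y) = 2*(y**2 + 4)**6/3.
Then F(1) - F(0) = (31250/3) - (8192/3) = 7686.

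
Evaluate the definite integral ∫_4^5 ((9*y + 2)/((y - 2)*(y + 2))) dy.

-9*log(2) + log(3) + 4*log(7)

Factor the denominator: y**2 - 4 = (y + 2)(y - 2).
Partial fractions: (9*y + 2)/((y - 2)*(y + 2)) = 4/(y + 2) + 5/(y - 2).
An antiderivative is F(y) = 5*log(y - 2) + 4*log(y + 2).
Then F(5) - F(4) = (5*log(3) + 4*log(7)) - (4*log(3) + 9*log(2)) = -9*log(2) + log(3) + 4*log(7).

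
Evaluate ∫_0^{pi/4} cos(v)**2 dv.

Use the identity cos^2(v) = (1 + cos(2*v))/2.
An antiderivative is F(v) = v/2 + sin(2*v)/4.
Then F(pi/4) - F(0) = (1/4 + pi/8) - (0) = 1/4 + pi/8.

1/4 + pi/8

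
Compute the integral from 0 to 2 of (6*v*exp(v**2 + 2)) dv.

-3*(1 - exp(4))*exp(2)

Let u = v**2 + 2, so du = 2*v dv. When v = 0, u = 2; when v = 2, u = 6.
The integral becomes 3·∫ exp(u) du from 2 to 6, with antiderivative 3*exp(u).
Back in v: F(v) = 3*exp(v**2 + 2).
Then F(2) - F(0) = (3*exp(6)) - (3*exp(2)) = -3*(1 - exp(4))*exp(2).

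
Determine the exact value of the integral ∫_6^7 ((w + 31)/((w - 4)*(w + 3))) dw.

Factor the denominator: w**2 - w - 12 = (w + 3)(w - 4).
Partial fractions: (w + 31)/((w - 4)*(w + 3)) = -4/(w + 3) + 5/(w - 4).
An antiderivative is F(w) = 5*log(w - 4) - 4*log(w + 3).
Then F(7) - F(6) = (-4*log(5) - 4*log(2) + 5*log(3)) - (-8*log(3) + 5*log(2)) = -4*log(5) - 9*log(2) + 13*log(3).

-4*log(5) - 9*log(2) + 13*log(3)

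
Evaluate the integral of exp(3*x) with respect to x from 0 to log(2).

7/3

Let u = exp(x), so du = exp(x) dx. When x = 0, u = 1; when x = log(2), u = 2.
The integral becomes ∫ u**2 du from 1 to 2, with antiderivative u**3/3.
Back in x: F(x) = exp(3*x)/3.
Then F(log(2)) - F(0) = (8/3) - (1/3) = 7/3.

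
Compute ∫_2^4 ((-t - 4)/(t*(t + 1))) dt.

Factor the denominator: t**2 + t = (t + 1)t.
Partial fractions: (-t - 4)/(t*(t + 1)) = 3/(t + 1) - 4/t.
An antiderivative is F(t) = -4*log(t) + 3*log(t + 1).
Then F(4) - F(2) = (-8*log(2) + 3*log(5)) - (log(27/16)) = -3*log(3) - 4*log(2) + 3*log(5).

-3*log(3) - 4*log(2) + 3*log(5)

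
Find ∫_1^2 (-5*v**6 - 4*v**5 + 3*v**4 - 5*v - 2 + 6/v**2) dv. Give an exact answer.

By the power rule, an antiderivative is F(v) = -5*v**7/7 - 2*v**6/3 + 3*v**5/5 - 5*v**2/2 - 2*v - 6/v.
Then F(2) - F(1) = (-13849/105) - (-2369/210) = -8443/70.

-8443/70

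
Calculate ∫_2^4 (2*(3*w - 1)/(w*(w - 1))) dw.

Factor the denominator: w**2 - w = w(w - 1).
Partial fractions: 2*(3*w - 1)/(w*(w - 1)) = 2/w + 4/(w - 1).
An antiderivative is F(w) = 2*log(w) + 4*log(w - 1).
Then F(4) - F(2) = (4*log(2) + 4*log(3)) - (log(4)) = 2*log(2) + 4*log(3).

2*log(2) + 4*log(3)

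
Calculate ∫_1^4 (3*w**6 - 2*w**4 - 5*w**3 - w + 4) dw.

By the power rule, an antiderivative is F(w) = 3*w**7/7 - 2*w**5/5 - 5*w**4/4 - w**2/2 + 4*w.
Then F(4) - F(1) = (220504/35) - (319/140) = 881697/140.

881697/140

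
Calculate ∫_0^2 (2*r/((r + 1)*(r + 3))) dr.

-4*log(3) + 3*log(5)

Factor the denominator: r**2 + 4*r + 3 = (r + 3)(r + 1).
Partial fractions: 2*r/((r + 1)*(r + 3)) = 3/(r + 3) - 1/(r + 1).
An antiderivative is F(r) = -log(r + 1) + 3*log(r + 3).
Then F(2) - F(0) = (-log(3) + 3*log(5)) - (log(27)) = -4*log(3) + 3*log(5).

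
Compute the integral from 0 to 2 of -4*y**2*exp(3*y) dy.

8/27 - 104*exp(6)/27

Integrate by parts twice (u = y^2, dv = -4*exp(3*y) dy).
An antiderivative is F(y) = (-36*y**2 + 24*y - 8)*exp(3*y)/27.
Then F(2) - F(0) = (-104*exp(6)/27) - (-8/27) = 8/27 - 104*exp(6)/27.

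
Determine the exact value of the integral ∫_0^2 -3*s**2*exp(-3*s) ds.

Integrate by parts twice (u = s^2, dv = -3*exp(-3*s) ds).
An antiderivative is F(s) = (9*s**2 + 6*s + 2)*exp(-3*s)/9.
Then F(2) - F(0) = (50*exp(-6)/9) - (2/9) = -2/9 + 50*exp(-6)/9.

-2/9 + 50*exp(-6)/9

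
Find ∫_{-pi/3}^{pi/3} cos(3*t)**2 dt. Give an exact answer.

Use the identity cos^2(3*t) = (1 + cos(6*t))/2.
An antiderivative is F(t) = t/2 + sin(6*t)/12.
Then F(pi/3) - F(-pi/3) = (pi/6) - (-pi/6) = pi/3.

pi/3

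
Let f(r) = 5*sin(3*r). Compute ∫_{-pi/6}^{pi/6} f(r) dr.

0

An antiderivative is F(r) = -5*cos(3*r)/3.
Then F(pi/6) - F(-pi/6) = (0) - (0) = 0.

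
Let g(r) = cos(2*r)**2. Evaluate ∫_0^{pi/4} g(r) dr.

Use the identity cos^2(2*r) = (1 + cos(4*r))/2.
An antiderivative is F(r) = r/2 + sin(4*r)/8.
Then F(pi/4) - F(0) = (pi/8) - (0) = pi/8.

pi/8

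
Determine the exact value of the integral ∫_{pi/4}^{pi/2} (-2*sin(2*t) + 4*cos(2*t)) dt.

-3

An antiderivative is F(t) = 2*sin(2*t) + cos(2*t).
Then F(pi/2) - F(pi/4) = (-1) - (2) = -3.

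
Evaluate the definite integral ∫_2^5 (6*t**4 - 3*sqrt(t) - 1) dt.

-10*sqrt(5) + 4*sqrt(2) + 18543/5

By the power rule, an antiderivative is F(t) = 6*t**5/5 - 2*t**(3/2) - t.
Then F(5) - F(2) = (3745 - 10*sqrt(5)) - (182/5 - 4*sqrt(2)) = -10*sqrt(5) + 4*sqrt(2) + 18543/5.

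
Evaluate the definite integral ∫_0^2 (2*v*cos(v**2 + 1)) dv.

Let u = v**2 + 1, so du = 2*v dv. When v = 0, u = 1; when v = 2, u = 5.
The integral becomes ∫ cos(u) du from 1 to 5, with antiderivative sin(u).
Back in v: F(v) = sin(v**2 + 1).
Then F(2) - F(0) = (sin(5)) - (sin(1)) = sin(5) - sin(1).

sin(5) - sin(1)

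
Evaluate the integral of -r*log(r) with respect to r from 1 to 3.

Integrate by parts once (u = ln r, dv = -r dr).
An antiderivative is F(r) = -r**2*(2*log(r) - 1)/4.
Then F(3) - F(1) = (9/4 - 9*log(3)/2) - (1/4) = 2 - 9*log(3)/2.

2 - 9*log(3)/2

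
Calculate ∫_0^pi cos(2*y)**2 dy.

pi/2

Use the identity cos^2(2*y) = (1 + cos(4*y))/2.
An antiderivative is F(y) = y/2 + sin(4*y)/8.
Then F(pi) - F(0) = (pi/2) - (0) = pi/2.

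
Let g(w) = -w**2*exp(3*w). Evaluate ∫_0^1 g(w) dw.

2/27 - 5*exp(3)/27

Integrate by parts twice (u = w^2, dv = -exp(3*w) dw).
An antiderivative is F(w) = (-9*w**2 + 6*w - 2)*exp(3*w)/27.
Then F(1) - F(0) = (-5*exp(3)/27) - (-2/27) = 2/27 - 5*exp(3)/27.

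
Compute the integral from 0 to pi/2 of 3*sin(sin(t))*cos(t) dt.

3 - 3*cos(1)

Let u = sin(t), so du = cos(t) dt. When t = 0, u = 0; when t = pi/2, u = 1.
The integral becomes 3·∫ sin(u) du from 0 to 1, with antiderivative -3*cos(u).
Back in t: F(t) = -3*cos(sin(t)).
Then F(pi/2) - F(0) = (-3*cos(1)) - (-3) = 3 - 3*cos(1).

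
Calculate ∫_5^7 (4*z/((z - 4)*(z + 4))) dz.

Factor the denominator: z**2 - 16 = (z + 4)(z - 4).
Partial fractions: 4*z/((z - 4)*(z + 4)) = 2/(z + 4) + 2/(z - 4).
An antiderivative is F(z) = 2*log(z - 4) + 2*log(z + 4).
Then F(7) - F(5) = (2*log(3) + 2*log(11)) - (log(81)) = -2*log(3) + 2*log(11).

-2*log(3) + 2*log(11)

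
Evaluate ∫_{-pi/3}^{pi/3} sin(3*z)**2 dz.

pi/3

Use the identity sin^2(3*z) = (1 - cos(6*z))/2.
An antiderivative is F(z) = z/2 - sin(6*z)/12.
Then F(pi/3) - F(-pi/3) = (pi/6) - (-pi/6) = pi/3.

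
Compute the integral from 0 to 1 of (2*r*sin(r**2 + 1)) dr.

-cos(2) + cos(1)

Let u = r**2 + 1, so du = 2*r dr. When r = 0, u = 1; when r = 1, u = 2.
The integral becomes ∫ sin(u) du from 1 to 2, with antiderivative -cos(u).
Back in r: F(r) = -cos(r**2 + 1).
Then F(1) - F(0) = (-cos(2)) - (-cos(1)) = -cos(2) + cos(1).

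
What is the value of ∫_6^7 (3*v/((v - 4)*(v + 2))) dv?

Factor the denominator: v**2 - 2*v - 8 = (v + 2)(v - 4).
Partial fractions: 3*v/((v - 4)*(v + 2)) = 1/(v + 2) + 2/(v - 4).
An antiderivative is F(v) = 2*log(v - 4) + log(v + 2).
Then F(7) - F(6) = (log(81)) - (log(32)) = log(81/32).

log(81/32)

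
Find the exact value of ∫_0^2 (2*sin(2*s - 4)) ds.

Let u = 2*s - 4, so du = 2 ds. When s = 0, u = -4; when s = 2, u = 0.
The integral becomes ∫ sin(u) du from -4 to 0, with antiderivative -cos(u).
Back in s: F(s) = -cos(2*s - 4).
Then F(2) - F(0) = (-1) - (-cos(4)) = -1 + cos(4).

-1 + cos(4)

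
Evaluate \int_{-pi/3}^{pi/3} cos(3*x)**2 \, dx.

Use the identity cos^2(3*x) = (1 + cos(6*x))/2.
An antiderivative is F(x) = x/2 + sin(6*x)/12.
Then F(pi/3) - F(-pi/3) = (pi/6) - (-pi/6) = pi/3.

pi/3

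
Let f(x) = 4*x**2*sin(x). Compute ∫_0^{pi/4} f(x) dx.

-8 - sqrt(2)*pi**2/8 + sqrt(2)*pi + 4*sqrt(2)

Integrate by parts twice (u = x^2, dv = 4*sin(x) dx).
An antiderivative is F(x) = -4*x**2*cos(x) + 8*x*sin(x) + 8*cos(x).
Then F(pi/4) - F(0) = (sqrt(2)*(-pi**2/8 + pi + 4)) - (8) = -8 - sqrt(2)*pi**2/8 + sqrt(2)*pi + 4*sqrt(2).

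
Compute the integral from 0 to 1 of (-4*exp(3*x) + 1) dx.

7/3 - 4*exp(3)/3

An antiderivative is F(x) = -4*exp(3*x)/3 + x.
Then F(1) - F(0) = (1 - 4*exp(3)/3) - (-4/3) = 7/3 - 4*exp(3)/3.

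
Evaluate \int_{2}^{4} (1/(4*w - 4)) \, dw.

An antiderivative is F(w) = log(4*w - 4)/4.
Then F(4) - F(2) = (log(12)/4) - (log(2)/2) = log(3)/4.

log(3)/4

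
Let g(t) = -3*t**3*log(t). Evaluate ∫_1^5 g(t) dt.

Integrate by parts once (u = ln t, dv = -3*t**3 dt).
An antiderivative is F(t) = -3*t**4*(4*log(t) - 1)/16.
Then F(5) - F(1) = (1875/16 - 1875*log(5)/4) - (3/16) = 117 - 1875*log(5)/4.

117 - 1875*log(5)/4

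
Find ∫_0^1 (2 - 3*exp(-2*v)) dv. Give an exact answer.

(3 + exp(2))*exp(-2)/2

An antiderivative is F(v) = 2*v + 3*exp(-2*v)/2.
Then F(1) - F(0) = (3*exp(-2)/2 + 2) - (3/2) = (3 + exp(2))*exp(-2)/2.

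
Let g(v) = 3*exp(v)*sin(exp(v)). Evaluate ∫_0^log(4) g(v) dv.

3*cos(1) - 3*cos(4)

Let u = exp(v), so du = exp(v) dv. When v = 0, u = 1; when v = log(4), u = 4.
The integral becomes 3·∫ sin(u) du from 1 to 4, with antiderivative -3*cos(u).
Back in v: F(v) = -3*cos(exp(v)).
Then F(log(4)) - F(0) = (-3*cos(4)) - (-3*cos(1)) = 3*cos(1) - 3*cos(4).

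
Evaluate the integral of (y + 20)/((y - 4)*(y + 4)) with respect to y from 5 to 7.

-2*log(11) + 7*log(3)

Factor the denominator: y**2 - 16 = (y + 4)(y - 4).
Partial fractions: (y + 20)/((y - 4)*(y + 4)) = -2/(y + 4) + 3/(y - 4).
An antiderivative is F(y) = 3*log(y - 4) - 2*log(y + 4).
Then F(7) - F(5) = (-2*log(11) + 3*log(3)) - (-log(81)) = -2*log(11) + 7*log(3).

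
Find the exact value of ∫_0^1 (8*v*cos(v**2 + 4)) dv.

Let u = v**2 + 4, so du = 2*v dv. When v = 0, u = 4; when v = 1, u = 5.
The integral becomes 4·∫ cos(u) du from 4 to 5, with antiderivative 4*sin(u).
Back in v: F(v) = 4*sin(v**2 + 4).
Then F(1) - F(0) = (4*sin(5)) - (4*sin(4)) = 4*sin(5) - 4*sin(4).

4*sin(5) - 4*sin(4)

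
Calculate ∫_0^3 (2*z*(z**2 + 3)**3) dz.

20655/4

Let u = z**2 + 3, so du = 2*z dz. When z = 0, u = 3; when z = 3, u = 12.
The integral becomes ∫ u**3 du from 3 to 12, with antiderivative u**4/4.
Back in z: F(z) = (z**2 + 3)**4/4.
Then F(3) - F(0) = (5184) - (81/4) = 20655/4.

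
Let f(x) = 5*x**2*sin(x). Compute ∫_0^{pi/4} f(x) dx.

Integrate by parts twice (u = x^2, dv = 5*sin(x) dx).
An antiderivative is F(x) = -5*x**2*cos(x) + 10*x*sin(x) + 10*cos(x).
Then F(pi/4) - F(0) = (5*sqrt(2)*(-pi**2 + 8*pi + 32)/32) - (10) = -10 - 5*sqrt(2)*pi**2/32 + 5*sqrt(2)*pi/4 + 5*sqrt(2).

-10 - 5*sqrt(2)*pi**2/32 + 5*sqrt(2)*pi/4 + 5*sqrt(2)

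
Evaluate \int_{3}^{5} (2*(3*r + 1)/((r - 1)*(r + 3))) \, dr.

Factor the denominator: r**2 + 2*r - 3 = (r + 3)(r - 1).
Partial fractions: 2*(3*r + 1)/((r - 1)*(r + 3)) = 4/(r + 3) + 2/(r - 1).
An antiderivative is F(r) = 2*log(r - 1) + 4*log(r + 3).
Then F(5) - F(3) = (16*log(2)) - (6*log(2) + 4*log(3)) = -4*log(3) + 10*log(2).

-4*log(3) + 10*log(2)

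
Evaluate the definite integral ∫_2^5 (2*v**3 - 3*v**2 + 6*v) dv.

By the power rule, an antiderivative is F(v) = v**4/2 - v**3 + 3*v**2.
Then F(5) - F(2) = (525/2) - (12) = 501/2.

501/2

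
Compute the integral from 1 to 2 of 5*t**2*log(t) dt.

-35/9 + 40*log(2)/3

Integrate by parts once (u = ln t, dv = 5*t**2 dt).
An antiderivative is F(t) = 5*t**3*(3*log(t) - 1)/9.
Then F(2) - F(1) = (-40/9 + 40*log(2)/3) - (-5/9) = -35/9 + 40*log(2)/3.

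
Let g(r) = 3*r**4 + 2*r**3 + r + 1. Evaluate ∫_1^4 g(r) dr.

3759/5

By the power rule, an antiderivative is F(r) = 3*r**5/5 + r**4/2 + r**2/2 + r.
Then F(4) - F(1) = (3772/5) - (13/5) = 3759/5.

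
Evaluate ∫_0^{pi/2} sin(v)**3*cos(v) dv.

1/4

Let u = sin(v), so du = cos(v) dv. When v = 0, u = 0; when v = pi/2, u = 1.
The integral becomes ∫ u**3 du from 0 to 1, with antiderivative u**4/4.
Back in v: F(v) = sin(v)**4/4.
Then F(pi/2) - F(0) = (1/4) - (0) = 1/4.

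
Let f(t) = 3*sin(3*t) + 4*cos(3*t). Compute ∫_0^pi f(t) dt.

2

An antiderivative is F(t) = 4*sin(3*t)/3 - cos(3*t).
Then F(pi) - F(0) = (1) - (-1) = 2.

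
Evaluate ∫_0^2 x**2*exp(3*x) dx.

Integrate by parts twice (u = x^2, dv = exp(3*x) dx).
An antiderivative is F(x) = (9*x**2 - 6*x + 2)*exp(3*x)/27.
Then F(2) - F(0) = (26*exp(6)/27) - (2/27) = -2/27 + 26*exp(6)/27.

-2/27 + 26*exp(6)/27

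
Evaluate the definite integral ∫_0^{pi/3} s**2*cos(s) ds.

Integrate by parts twice (u = s^2, dv = cos(s) ds).
An antiderivative is F(s) = s**2*sin(s) + 2*s*cos(s) - 2*sin(s).
Then F(pi/3) - F(0) = (-sqrt(3) + sqrt(3)*pi**2/18 + pi/3) - (0) = -sqrt(3) + sqrt(3)*pi**2/18 + pi/3.

-sqrt(3) + sqrt(3)*pi**2/18 + pi/3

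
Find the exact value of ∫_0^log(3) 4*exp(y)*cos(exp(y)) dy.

-4*sin(1) + 4*sin(3)

Let u = exp(y), so du = exp(y) dy. When y = 0, u = 1; when y = log(3), u = 3.
The integral becomes 4·∫ cos(u) du from 1 to 3, with antiderivative 4*sin(u).
Back in y: F(y) = 4*sin(exp(y)).
Then F(log(3)) - F(0) = (4*sin(3)) - (4*sin(1)) = -4*sin(1) + 4*sin(3).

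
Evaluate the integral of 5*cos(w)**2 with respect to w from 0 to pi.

Use the identity cos^2(w) = (1 + cos(2*w))/2.
An antiderivative is F(w) = 5*w/2 + 5*sin(2*w)/4.
Then F(pi) - F(0) = (5*pi/2) - (0) = 5*pi/2.

5*pi/2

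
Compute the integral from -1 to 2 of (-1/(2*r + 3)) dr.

An antiderivative is F(r) = -log(2*r + 3)/2.
Then F(2) - F(-1) = (-log(7)/2) - (0) = -log(7)/2.

-log(7)/2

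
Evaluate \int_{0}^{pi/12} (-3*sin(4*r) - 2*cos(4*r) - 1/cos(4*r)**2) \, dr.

An antiderivative is F(r) = -sin(4*r)/2 + 3*cos(4*r)/4 - tan(4*r)/4.
Then F(pi/12) - F(0) = (3/8 - sqrt(3)/2) - (3/4) = -sqrt(3)/2 - 3/8.

-sqrt(3)/2 - 3/8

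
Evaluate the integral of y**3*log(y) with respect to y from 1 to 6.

-1295/16 + 324*log(2) + 324*log(3)

Integrate by parts once (u = ln y, dv = y**3 dy).
An antiderivative is F(y) = y**4*(4*log(y) - 1)/16.
Then F(6) - F(1) = (-81 + 324*log(2) + 324*log(3)) - (-1/16) = -1295/16 + 324*log(2) + 324*log(3).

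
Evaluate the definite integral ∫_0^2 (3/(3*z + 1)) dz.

Let u = 3*z + 1, so du = 3 dz. When z = 0, u = 1; when z = 2, u = 7.
The integral becomes ∫ 1/u du from 1 to 7, with antiderivative log(u).
Back in z: F(z) = log(3*z + 1).
Then F(2) - F(0) = (log(7)) - (0) = log(7).

log(7)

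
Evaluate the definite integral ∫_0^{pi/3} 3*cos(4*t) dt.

-3*sqrt(3)/8

An antiderivative is F(t) = 3*sin(4*t)/4.
Then F(pi/3) - F(0) = (-3*sqrt(3)/8) - (0) = -3*sqrt(3)/8.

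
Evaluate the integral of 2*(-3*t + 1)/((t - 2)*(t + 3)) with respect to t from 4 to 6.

Factor the denominator: t**2 + t - 6 = (t + 3)(t - 2).
Partial fractions: 2*(-3*t + 1)/((t - 2)*(t + 3)) = -4/(t + 3) - 2/(t - 2).
An antiderivative is F(t) = -2*log(t - 2) - 4*log(t + 3).
Then F(6) - F(4) = (-8*log(3) - 4*log(2)) - (-4*log(7) - 2*log(2)) = -8*log(3) - 2*log(2) + 4*log(7).

-8*log(3) - 2*log(2) + 4*log(7)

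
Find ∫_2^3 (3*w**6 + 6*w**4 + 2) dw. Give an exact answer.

39817/35

By the power rule, an antiderivative is F(w) = 3*w**7/7 + 6*w**5/5 + 2*w.
Then F(3) - F(2) = (43221/35) - (3404/35) = 39817/35.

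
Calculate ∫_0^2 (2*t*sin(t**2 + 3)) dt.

Let u = t**2 + 3, so du = 2*t dt. When t = 0, u = 3; when t = 2, u = 7.
The integral becomes ∫ sin(u) du from 3 to 7, with antiderivative -cos(u).
Back in t: F(t) = -cos(t**2 + 3).
Then F(2) - F(0) = (-cos(7)) - (-cos(3)) = cos(3) - cos(7).

cos(3) - cos(7)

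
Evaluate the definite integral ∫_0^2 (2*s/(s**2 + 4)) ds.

log(2)

Let u = s**2 + 4, so du = 2*s ds. When s = 0, u = 4; when s = 2, u = 8.
The integral becomes ∫ 1/u du from 4 to 8, with antiderivative log(u).
Back in s: F(s) = log(s**2 + 4).
Then F(2) - F(0) = (log(8)) - (log(4)) = log(2).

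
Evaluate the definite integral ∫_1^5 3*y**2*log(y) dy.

Integrate by parts once (u = ln y, dv = 3*y**2 dy).
An antiderivative is F(y) = y**3*(3*log(y) - 1)/3.
Then F(5) - F(1) = (-125/3 + 125*log(5)) - (-1/3) = -124/3 + 125*log(5).

-124/3 + 125*log(5)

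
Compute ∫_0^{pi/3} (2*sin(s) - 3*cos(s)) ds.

An antiderivative is F(s) = -3*sin(s) - 2*cos(s).
Then F(pi/3) - F(0) = (-3*sqrt(3)/2 - 1) - (-2) = 1 - 3*sqrt(3)/2.

1 - 3*sqrt(3)/2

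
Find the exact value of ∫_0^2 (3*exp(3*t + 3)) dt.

-exp(3) + exp(9)

Let u = 3*t + 3, so du = 3 dt. When t = 0, u = 3; when t = 2, u = 9.
The integral becomes ∫ exp(u) du from 3 to 9, with antiderivative exp(u).
Back in t: F(t) = exp(3*t + 3).
Then F(2) - F(0) = (exp(9)) - (exp(3)) = -exp(3) + exp(9).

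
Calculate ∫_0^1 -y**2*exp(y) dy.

Integrate by parts twice (u = y^2, dv = -exp(y) dy).
An antiderivative is F(y) = (-y**2 + 2*y - 2)*exp(y).
Then F(1) - F(0) = (-E) - (-2) = 2 - E.

2 - E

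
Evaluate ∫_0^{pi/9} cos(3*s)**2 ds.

sqrt(3)/24 + pi/18

Use the identity cos^2(3*s) = (1 + cos(6*s))/2.
An antiderivative is F(s) = s/2 + sin(6*s)/12.
Then F(pi/9) - F(0) = (sqrt(3)/24 + pi/18) - (0) = sqrt(3)/24 + pi/18.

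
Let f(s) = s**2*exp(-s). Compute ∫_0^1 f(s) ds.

Integrate by parts twice (u = s^2, dv = exp(-s) ds).
An antiderivative is F(s) = (-s**2 - 2*s - 2)*exp(-s).
Then F(1) - F(0) = (-5*exp(-1)) - (-2) = 2 - 5*exp(-1).

2 - 5*exp(-1)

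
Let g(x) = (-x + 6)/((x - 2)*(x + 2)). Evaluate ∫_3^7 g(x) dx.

-4*log(3) + 3*log(5)

Factor the denominator: x**2 - 4 = (x + 2)(x - 2).
Partial fractions: (-x + 6)/((x - 2)*(x + 2)) = -2/(x + 2) + 1/(x - 2).
An antiderivative is F(x) = log(x - 2) - 2*log(x + 2).
Then F(7) - F(3) = (log(5/81)) - (-log(25)) = -4*log(3) + 3*log(5).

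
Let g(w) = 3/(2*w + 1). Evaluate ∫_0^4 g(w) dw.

log(27)

An antiderivative is F(w) = 3*log(2*w + 1)/2.
Then F(4) - F(0) = (log(27)) - (0) = log(27).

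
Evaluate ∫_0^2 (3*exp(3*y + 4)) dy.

-exp(4) + exp(10)

Let u = 3*y + 4, so du = 3 dy. When y = 0, u = 4; when y = 2, u = 10.
The integral becomes ∫ exp(u) du from 4 to 10, with antiderivative exp(u).
Back in y: F(y) = exp(3*y + 4).
Then F(2) - F(0) = (exp(10)) - (exp(4)) = -exp(4) + exp(10).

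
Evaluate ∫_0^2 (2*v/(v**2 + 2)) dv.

log(3)

Let u = v**2 + 2, so du = 2*v dv. When v = 0, u = 2; when v = 2, u = 6.
The integral becomes ∫ 1/u du from 2 to 6, with antiderivative log(u).
Back in v: F(v) = log(v**2 + 2).
Then F(2) - F(0) = (log(6)) - (log(2)) = log(3).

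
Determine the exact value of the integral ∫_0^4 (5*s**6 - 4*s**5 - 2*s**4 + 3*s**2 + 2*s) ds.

By the power rule, an antiderivative is F(s) = 5*s**7/7 - 2*s**6/3 - 2*s**5/5 + s**3 + s**2.
Then F(4) - F(0) = (907472/105) - (0) = 907472/105.

907472/105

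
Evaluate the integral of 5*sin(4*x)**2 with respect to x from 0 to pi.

Use the identity sin^2(4*x) = (1 - cos(8*x))/2.
An antiderivative is F(x) = 5*x/2 - 5*sin(8*x)/16.
Then F(pi) - F(0) = (5*pi/2) - (0) = 5*pi/2.

5*pi/2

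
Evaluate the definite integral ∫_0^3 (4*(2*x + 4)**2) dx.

Let u = 2*x + 4, so du = 2 dx. When x = 0, u = 4; when x = 3, u = 10.
The integral becomes 2·∫ u**2 du from 4 to 10, with antiderivative 2*u**3/3.
Back in x: F(x) = 2*(2*x + 4)**3/3.
Then F(3) - F(0) = (2000/3) - (128/3) = 624.

624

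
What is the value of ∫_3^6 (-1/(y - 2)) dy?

An antiderivative is F(y) = -log(y - 2).
Then F(6) - F(3) = (-log(4)) - (0) = -log(4).

-log(4)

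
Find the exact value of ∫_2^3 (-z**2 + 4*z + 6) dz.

By the power rule, an antiderivative is F(z) = -z**3/3 + 2*z**2 + 6*z.
Then F(3) - F(2) = (27) - (52/3) = 29/3.

29/3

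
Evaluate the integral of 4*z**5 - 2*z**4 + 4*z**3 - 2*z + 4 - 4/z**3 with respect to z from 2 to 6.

By the power rule, an antiderivative is F(z) = 2*z**6/3 - 2*z**5/5 + z**4 - z**2 + 4*z + 2/z**2.
Then F(6) - F(2) = (2634989/90) - (1511/30) = 1315228/45.

1315228/45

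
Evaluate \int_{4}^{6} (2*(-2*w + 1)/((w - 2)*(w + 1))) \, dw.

Factor the denominator: w**2 - w - 2 = (w + 1)(w - 2).
Partial fractions: 2*(-2*w + 1)/((w - 2)*(w + 1)) = -2/(w + 1) - 2/(w - 2).
An antiderivative is F(w) = -2*log(w - 2) - 2*log(w + 1).
Then F(6) - F(4) = (-2*log(7) - 4*log(2)) - (-log(100)) = -2*log(7) - 2*log(2) + 2*log(5).

-2*log(7) - 2*log(2) + 2*log(5)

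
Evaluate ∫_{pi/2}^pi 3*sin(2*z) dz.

-3

An antiderivative is F(z) = -3*cos(2*z)/2.
Then F(pi) - F(pi/2) = (-3/2) - (3/2) = -3.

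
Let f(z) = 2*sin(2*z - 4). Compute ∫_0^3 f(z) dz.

Let u = 2*z - 4, so du = 2 dz. When z = 0, u = -4; when z = 3, u = 2.
The integral becomes ∫ sin(u) du from -4 to 2, with antiderivative -cos(u).
Back in z: F(z) = -cos(2*z - 4).
Then F(3) - F(0) = (-cos(2)) - (-cos(4)) = cos(4) - cos(2).

cos(4) - cos(2)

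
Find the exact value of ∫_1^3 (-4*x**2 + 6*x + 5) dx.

By the power rule, an antiderivative is F(x) = -4*x**3/3 + 3*x**2 + 5*x.
Then F(3) - F(1) = (6) - (20/3) = -2/3.

-2/3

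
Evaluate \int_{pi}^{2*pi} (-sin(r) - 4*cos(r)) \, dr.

An antiderivative is F(r) = -4*sin(r) + cos(r).
Then F(2*pi) - F(pi) = (1) - (-1) = 2.

2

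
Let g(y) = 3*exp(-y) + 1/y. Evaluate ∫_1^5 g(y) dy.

-3*exp(-5) + 3*exp(-1) + log(5)

An antiderivative is F(y) = log(y) - 3*exp(-y).
Then F(5) - F(1) = (-3*exp(-5) + log(5)) - (-3*exp(-1)) = -3*exp(-5) + 3*exp(-1) + log(5).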